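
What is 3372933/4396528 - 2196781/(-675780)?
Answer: 2984392459777/742771422960 ≈ 4.0179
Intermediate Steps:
3372933/4396528 - 2196781/(-675780) = 3372933*(1/4396528) - 2196781*(-1/675780) = 3372933/4396528 + 2196781/675780 = 2984392459777/742771422960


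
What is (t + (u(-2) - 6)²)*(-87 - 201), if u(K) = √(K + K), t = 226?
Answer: -74304 + 6912*I ≈ -74304.0 + 6912.0*I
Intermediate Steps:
u(K) = √2*√K (u(K) = √(2*K) = √2*√K)
(t + (u(-2) - 6)²)*(-87 - 201) = (226 + (√2*√(-2) - 6)²)*(-87 - 201) = (226 + (√2*(I*√2) - 6)²)*(-288) = (226 + (2*I - 6)²)*(-288) = (226 + (-6 + 2*I)²)*(-288) = -65088 - 288*(-6 + 2*I)²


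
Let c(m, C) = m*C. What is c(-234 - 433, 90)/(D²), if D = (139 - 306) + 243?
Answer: -30015/2888 ≈ -10.393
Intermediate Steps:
c(m, C) = C*m
D = 76 (D = -167 + 243 = 76)
c(-234 - 433, 90)/(D²) = (90*(-234 - 433))/(76²) = (90*(-667))/5776 = -60030*1/5776 = -30015/2888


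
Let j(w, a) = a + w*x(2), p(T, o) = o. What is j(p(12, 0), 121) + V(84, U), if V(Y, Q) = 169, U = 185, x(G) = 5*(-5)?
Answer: 290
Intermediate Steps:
x(G) = -25
j(w, a) = a - 25*w (j(w, a) = a + w*(-25) = a - 25*w)
j(p(12, 0), 121) + V(84, U) = (121 - 25*0) + 169 = (121 + 0) + 169 = 121 + 169 = 290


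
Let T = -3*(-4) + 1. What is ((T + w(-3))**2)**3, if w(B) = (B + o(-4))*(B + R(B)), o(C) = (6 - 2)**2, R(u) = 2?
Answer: 0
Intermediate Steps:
o(C) = 16 (o(C) = 4**2 = 16)
w(B) = (2 + B)*(16 + B) (w(B) = (B + 16)*(B + 2) = (16 + B)*(2 + B) = (2 + B)*(16 + B))
T = 13 (T = 12 + 1 = 13)
((T + w(-3))**2)**3 = ((13 + (32 + (-3)**2 + 18*(-3)))**2)**3 = ((13 + (32 + 9 - 54))**2)**3 = ((13 - 13)**2)**3 = (0**2)**3 = 0**3 = 0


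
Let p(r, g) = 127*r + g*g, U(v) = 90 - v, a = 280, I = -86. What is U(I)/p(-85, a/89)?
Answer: -1394096/85428795 ≈ -0.016319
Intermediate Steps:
p(r, g) = g² + 127*r (p(r, g) = 127*r + g² = g² + 127*r)
U(I)/p(-85, a/89) = (90 - 1*(-86))/((280/89)² + 127*(-85)) = (90 + 86)/((280*(1/89))² - 10795) = 176/((280/89)² - 10795) = 176/(78400/7921 - 10795) = 176/(-85428795/7921) = 176*(-7921/85428795) = -1394096/85428795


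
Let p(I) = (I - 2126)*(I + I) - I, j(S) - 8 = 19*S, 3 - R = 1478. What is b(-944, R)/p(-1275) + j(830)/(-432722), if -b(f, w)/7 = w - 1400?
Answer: -111432244/3263786871 ≈ -0.034142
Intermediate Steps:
R = -1475 (R = 3 - 1*1478 = 3 - 1478 = -1475)
b(f, w) = 9800 - 7*w (b(f, w) = -7*(w - 1400) = -7*(-1400 + w) = 9800 - 7*w)
j(S) = 8 + 19*S
p(I) = -I + 2*I*(-2126 + I) (p(I) = (-2126 + I)*(2*I) - I = 2*I*(-2126 + I) - I = -I + 2*I*(-2126 + I))
b(-944, R)/p(-1275) + j(830)/(-432722) = (9800 - 7*(-1475))/((-1275*(-4253 + 2*(-1275)))) + (8 + 19*830)/(-432722) = (9800 + 10325)/((-1275*(-4253 - 2550))) + (8 + 15770)*(-1/432722) = 20125/((-1275*(-6803))) + 15778*(-1/432722) = 20125/8673825 - 343/9407 = 20125*(1/8673825) - 343/9407 = 805/346953 - 343/9407 = -111432244/3263786871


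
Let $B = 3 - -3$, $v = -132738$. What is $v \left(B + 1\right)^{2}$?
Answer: $-6504162$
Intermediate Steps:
$B = 6$ ($B = 3 + 3 = 6$)
$v \left(B + 1\right)^{2} = - 132738 \left(6 + 1\right)^{2} = - 132738 \cdot 7^{2} = \left(-132738\right) 49 = -6504162$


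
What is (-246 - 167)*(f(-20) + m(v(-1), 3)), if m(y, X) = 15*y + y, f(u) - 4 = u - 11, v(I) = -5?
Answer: 44191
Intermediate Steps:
f(u) = -7 + u (f(u) = 4 + (u - 11) = 4 + (-11 + u) = -7 + u)
m(y, X) = 16*y
(-246 - 167)*(f(-20) + m(v(-1), 3)) = (-246 - 167)*((-7 - 20) + 16*(-5)) = -413*(-27 - 80) = -413*(-107) = 44191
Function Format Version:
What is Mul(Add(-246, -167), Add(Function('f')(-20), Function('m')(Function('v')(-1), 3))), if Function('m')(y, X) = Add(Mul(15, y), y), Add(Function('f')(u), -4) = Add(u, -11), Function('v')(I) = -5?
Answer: 44191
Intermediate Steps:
Function('f')(u) = Add(-7, u) (Function('f')(u) = Add(4, Add(u, -11)) = Add(4, Add(-11, u)) = Add(-7, u))
Function('m')(y, X) = Mul(16, y)
Mul(Add(-246, -167), Add(Function('f')(-20), Function('m')(Function('v')(-1), 3))) = Mul(Add(-246, -167), Add(Add(-7, -20), Mul(16, -5))) = Mul(-413, Add(-27, -80)) = Mul(-413, -107) = 44191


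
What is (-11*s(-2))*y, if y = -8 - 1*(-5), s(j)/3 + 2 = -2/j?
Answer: -99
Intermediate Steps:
s(j) = -6 - 6/j (s(j) = -6 + 3*(-2/j) = -6 - 6/j)
y = -3 (y = -8 + 5 = -3)
(-11*s(-2))*y = -11*(-6 - 6/(-2))*(-3) = -11*(-6 - 6*(-½))*(-3) = -11*(-6 + 3)*(-3) = -11*(-3)*(-3) = 33*(-3) = -99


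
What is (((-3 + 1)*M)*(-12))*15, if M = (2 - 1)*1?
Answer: 360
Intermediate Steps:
M = 1 (M = 1*1 = 1)
(((-3 + 1)*M)*(-12))*15 = (((-3 + 1)*1)*(-12))*15 = (-2*1*(-12))*15 = -2*(-12)*15 = 24*15 = 360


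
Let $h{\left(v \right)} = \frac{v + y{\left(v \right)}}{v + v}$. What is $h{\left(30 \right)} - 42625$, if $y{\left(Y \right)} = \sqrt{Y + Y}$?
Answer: $- \frac{85249}{2} + \frac{\sqrt{15}}{30} \approx -42624.0$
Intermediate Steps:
$y{\left(Y \right)} = \sqrt{2} \sqrt{Y}$ ($y{\left(Y \right)} = \sqrt{2 Y} = \sqrt{2} \sqrt{Y}$)
$h{\left(v \right)} = \frac{v + \sqrt{2} \sqrt{v}}{2 v}$ ($h{\left(v \right)} = \frac{v + \sqrt{2} \sqrt{v}}{v + v} = \frac{v + \sqrt{2} \sqrt{v}}{2 v}$)
$h{\left(30 \right)} - 42625 = \frac{30 + \sqrt{2} \sqrt{30}}{2 \cdot 30} - 42625 = \frac{1}{2} \cdot \frac{1}{30} \left(30 + 2 \sqrt{15}\right) - 42625 = \left(\frac{1}{2} + \frac{\sqrt{15}}{30}\right) - 42625 = - \frac{85249}{2} + \frac{\sqrt{15}}{30}$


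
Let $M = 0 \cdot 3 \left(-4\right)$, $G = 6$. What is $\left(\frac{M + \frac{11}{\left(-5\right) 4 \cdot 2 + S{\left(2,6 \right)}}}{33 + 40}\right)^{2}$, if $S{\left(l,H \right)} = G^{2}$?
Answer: $\frac{121}{85264} \approx 0.0014191$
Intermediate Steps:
$M = 0$ ($M = 0 \left(-4\right) = 0$)
$S{\left(l,H \right)} = 36$ ($S{\left(l,H \right)} = 6^{2} = 36$)
$\left(\frac{M + \frac{11}{\left(-5\right) 4 \cdot 2 + S{\left(2,6 \right)}}}{33 + 40}\right)^{2} = \left(\frac{0 + \frac{11}{\left(-5\right) 4 \cdot 2 + 36}}{33 + 40}\right)^{2} = \left(\frac{0 + \frac{11}{\left(-20\right) 2 + 36}}{73}\right)^{2} = \left(\left(0 + \frac{11}{-40 + 36}\right) \frac{1}{73}\right)^{2} = \left(\left(0 + \frac{11}{-4}\right) \frac{1}{73}\right)^{2} = \left(\left(0 + 11 \left(- \frac{1}{4}\right)\right) \frac{1}{73}\right)^{2} = \left(\left(0 - \frac{11}{4}\right) \frac{1}{73}\right)^{2} = \left(\left(- \frac{11}{4}\right) \frac{1}{73}\right)^{2} = \left(- \frac{11}{292}\right)^{2} = \frac{121}{85264}$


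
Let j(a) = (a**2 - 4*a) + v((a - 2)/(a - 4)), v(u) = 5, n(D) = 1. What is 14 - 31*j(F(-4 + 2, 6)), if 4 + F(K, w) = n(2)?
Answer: -792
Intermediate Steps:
F(K, w) = -3 (F(K, w) = -4 + 1 = -3)
j(a) = 5 + a**2 - 4*a (j(a) = (a**2 - 4*a) + 5 = 5 + a**2 - 4*a)
14 - 31*j(F(-4 + 2, 6)) = 14 - 31*(5 + (-3)**2 - 4*(-3)) = 14 - 31*(5 + 9 + 12) = 14 - 31*26 = 14 - 806 = -792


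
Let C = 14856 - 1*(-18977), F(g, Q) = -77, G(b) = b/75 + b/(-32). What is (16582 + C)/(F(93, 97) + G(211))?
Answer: -120996000/193873 ≈ -624.10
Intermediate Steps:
G(b) = -43*b/2400 (G(b) = b*(1/75) + b*(-1/32) = b/75 - b/32 = -43*b/2400)
C = 33833 (C = 14856 + 18977 = 33833)
(16582 + C)/(F(93, 97) + G(211)) = (16582 + 33833)/(-77 - 43/2400*211) = 50415/(-77 - 9073/2400) = 50415/(-193873/2400) = 50415*(-2400/193873) = -120996000/193873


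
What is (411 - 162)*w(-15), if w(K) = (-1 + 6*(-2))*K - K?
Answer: 52290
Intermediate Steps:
w(K) = -14*K (w(K) = (-1 - 12)*K - K = -13*K - K = -14*K)
(411 - 162)*w(-15) = (411 - 162)*(-14*(-15)) = 249*210 = 52290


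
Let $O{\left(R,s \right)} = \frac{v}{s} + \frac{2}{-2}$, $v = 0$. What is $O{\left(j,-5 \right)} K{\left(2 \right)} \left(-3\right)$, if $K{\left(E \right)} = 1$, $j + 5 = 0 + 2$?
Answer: $3$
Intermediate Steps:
$j = -3$ ($j = -5 + \left(0 + 2\right) = -5 + 2 = -3$)
$O{\left(R,s \right)} = -1$ ($O{\left(R,s \right)} = \frac{0}{s} + \frac{2}{-2} = 0 + 2 \left(- \frac{1}{2}\right) = 0 - 1 = -1$)
$O{\left(j,-5 \right)} K{\left(2 \right)} \left(-3\right) = \left(-1\right) 1 \left(-3\right) = \left(-1\right) \left(-3\right) = 3$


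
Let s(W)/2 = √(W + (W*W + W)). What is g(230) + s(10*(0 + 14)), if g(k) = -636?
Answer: -636 + 4*√4970 ≈ -354.01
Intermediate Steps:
s(W) = 2*√(W² + 2*W) (s(W) = 2*√(W + (W*W + W)) = 2*√(W + (W² + W)) = 2*√(W + (W + W²)) = 2*√(W² + 2*W))
g(230) + s(10*(0 + 14)) = -636 + 2*√((10*(0 + 14))*(2 + 10*(0 + 14))) = -636 + 2*√((10*14)*(2 + 10*14)) = -636 + 2*√(140*(2 + 140)) = -636 + 2*√(140*142) = -636 + 2*√19880 = -636 + 2*(2*√4970) = -636 + 4*√4970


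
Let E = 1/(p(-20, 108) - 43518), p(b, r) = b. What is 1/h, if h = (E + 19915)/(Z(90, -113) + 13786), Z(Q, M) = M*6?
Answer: 570696104/867059269 ≈ 0.65820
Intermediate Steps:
Z(Q, M) = 6*M
E = -1/43538 (E = 1/(-20 - 43518) = 1/(-43538) = -1/43538 ≈ -2.2968e-5)
h = 867059269/570696104 (h = (-1/43538 + 19915)/(6*(-113) + 13786) = 867059269/(43538*(-678 + 13786)) = (867059269/43538)/13108 = (867059269/43538)*(1/13108) = 867059269/570696104 ≈ 1.5193)
1/h = 1/(867059269/570696104) = 570696104/867059269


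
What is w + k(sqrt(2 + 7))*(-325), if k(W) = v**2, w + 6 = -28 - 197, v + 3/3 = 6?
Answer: -8356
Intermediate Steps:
v = 5 (v = -1 + 6 = 5)
w = -231 (w = -6 + (-28 - 197) = -6 - 225 = -231)
k(W) = 25 (k(W) = 5**2 = 25)
w + k(sqrt(2 + 7))*(-325) = -231 + 25*(-325) = -231 - 8125 = -8356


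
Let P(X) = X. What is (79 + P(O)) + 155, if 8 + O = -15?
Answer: 211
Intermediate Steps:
O = -23 (O = -8 - 15 = -23)
(79 + P(O)) + 155 = (79 - 23) + 155 = 56 + 155 = 211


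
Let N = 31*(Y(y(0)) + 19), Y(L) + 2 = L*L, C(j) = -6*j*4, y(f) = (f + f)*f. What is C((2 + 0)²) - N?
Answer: -623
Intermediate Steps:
y(f) = 2*f² (y(f) = (2*f)*f = 2*f²)
C(j) = -24*j
Y(L) = -2 + L² (Y(L) = -2 + L*L = -2 + L²)
N = 527 (N = 31*((-2 + (2*0²)²) + 19) = 31*((-2 + (2*0)²) + 19) = 31*((-2 + 0²) + 19) = 31*((-2 + 0) + 19) = 31*(-2 + 19) = 31*17 = 527)
C((2 + 0)²) - N = -24*(2 + 0)² - 1*527 = -24*2² - 527 = -24*4 - 527 = -96 - 527 = -623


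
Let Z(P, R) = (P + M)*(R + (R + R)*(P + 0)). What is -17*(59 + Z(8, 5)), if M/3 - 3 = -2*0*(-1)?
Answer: -25568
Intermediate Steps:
M = 9 (M = 9 + 3*(-2*0*(-1)) = 9 + 3*(0*(-1)) = 9 + 3*0 = 9 + 0 = 9)
Z(P, R) = (9 + P)*(R + 2*P*R) (Z(P, R) = (P + 9)*(R + (R + R)*(P + 0)) = (9 + P)*(R + (2*R)*P) = (9 + P)*(R + 2*P*R))
-17*(59 + Z(8, 5)) = -17*(59 + 5*(9 + 2*8² + 19*8)) = -17*(59 + 5*(9 + 2*64 + 152)) = -17*(59 + 5*(9 + 128 + 152)) = -17*(59 + 5*289) = -17*(59 + 1445) = -17*1504 = -25568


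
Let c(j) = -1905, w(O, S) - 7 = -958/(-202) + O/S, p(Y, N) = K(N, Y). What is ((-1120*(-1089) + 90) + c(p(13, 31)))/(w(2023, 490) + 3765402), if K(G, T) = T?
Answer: 260918350/806712253 ≈ 0.32343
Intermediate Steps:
p(Y, N) = Y
w(O, S) = 1186/101 + O/S (w(O, S) = 7 + (-958/(-202) + O/S) = 7 + (-958*(-1/202) + O/S) = 7 + (479/101 + O/S) = 1186/101 + O/S)
((-1120*(-1089) + 90) + c(p(13, 31)))/(w(2023, 490) + 3765402) = ((-1120*(-1089) + 90) - 1905)/((1186/101 + 2023/490) + 3765402) = ((1219680 + 90) - 1905)/((1186/101 + 2023*(1/490)) + 3765402) = (1219770 - 1905)/((1186/101 + 289/70) + 3765402) = 1217865/(112209/7070 + 3765402) = 1217865/(26621504349/7070) = 1217865*(7070/26621504349) = 260918350/806712253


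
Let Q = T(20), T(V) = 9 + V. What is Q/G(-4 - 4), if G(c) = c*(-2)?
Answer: 29/16 ≈ 1.8125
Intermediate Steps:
Q = 29 (Q = 9 + 20 = 29)
G(c) = -2*c
Q/G(-4 - 4) = 29/((-2*(-4 - 4))) = 29/((-2*(-8))) = 29/16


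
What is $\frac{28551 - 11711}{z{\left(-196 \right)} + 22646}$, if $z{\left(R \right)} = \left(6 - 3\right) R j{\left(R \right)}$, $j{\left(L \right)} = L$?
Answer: $\frac{8420}{68947} \approx 0.12212$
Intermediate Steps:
$z{\left(R \right)} = 3 R^{2}$ ($z{\left(R \right)} = \left(6 - 3\right) R R = 3 R R = 3 R^{2}$)
$\frac{28551 - 11711}{z{\left(-196 \right)} + 22646} = \frac{28551 - 11711}{3 \left(-196\right)^{2} + 22646} = \frac{16840}{3 \cdot 38416 + 22646} = \frac{16840}{115248 + 22646} = \frac{16840}{137894} = 16840 \cdot \frac{1}{137894} = \frac{8420}{68947}$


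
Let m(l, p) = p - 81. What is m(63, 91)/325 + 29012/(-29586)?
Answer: -913304/961545 ≈ -0.94983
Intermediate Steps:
m(l, p) = -81 + p
m(63, 91)/325 + 29012/(-29586) = (-81 + 91)/325 + 29012/(-29586) = 10*(1/325) + 29012*(-1/29586) = 2/65 - 14506/14793 = -913304/961545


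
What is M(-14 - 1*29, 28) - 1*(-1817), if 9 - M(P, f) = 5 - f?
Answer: 1849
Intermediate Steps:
M(P, f) = 4 + f (M(P, f) = 9 - (5 - f) = 9 + (-5 + f) = 4 + f)
M(-14 - 1*29, 28) - 1*(-1817) = (4 + 28) - 1*(-1817) = 32 + 1817 = 1849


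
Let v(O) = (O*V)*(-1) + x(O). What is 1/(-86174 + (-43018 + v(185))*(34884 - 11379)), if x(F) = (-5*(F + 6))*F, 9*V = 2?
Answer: -3/15494809367 ≈ -1.9361e-10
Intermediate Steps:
V = 2/9 (V = (⅑)*2 = 2/9 ≈ 0.22222)
x(F) = F*(-30 - 5*F) (x(F) = (-5*(6 + F))*F = (-30 - 5*F)*F = F*(-30 - 5*F))
v(O) = -2*O/9 - 5*O*(6 + O) (v(O) = (O*(2/9))*(-1) - 5*O*(6 + O) = (2*O/9)*(-1) - 5*O*(6 + O) = -2*O/9 - 5*O*(6 + O))
1/(-86174 + (-43018 + v(185))*(34884 - 11379)) = 1/(-86174 + (-43018 + (⅑)*185*(-272 - 45*185))*(34884 - 11379)) = 1/(-86174 + (-43018 + (⅑)*185*(-272 - 8325))*23505) = 1/(-86174 + (-43018 + (⅑)*185*(-8597))*23505) = 1/(-86174 + (-43018 - 1590445/9)*23505) = 1/(-86174 - 1977607/9*23505) = 1/(-86174 - 15494550845/3) = 1/(-15494809367/3) = -3/15494809367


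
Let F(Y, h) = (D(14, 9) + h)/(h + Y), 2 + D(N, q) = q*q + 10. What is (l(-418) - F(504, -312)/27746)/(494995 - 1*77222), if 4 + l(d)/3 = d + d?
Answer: -13424624417/2225573694336 ≈ -0.0060320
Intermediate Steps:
D(N, q) = 8 + q² (D(N, q) = -2 + (q*q + 10) = -2 + (q² + 10) = -2 + (10 + q²) = 8 + q²)
l(d) = -12 + 6*d (l(d) = -12 + 3*(d + d) = -12 + 3*(2*d) = -12 + 6*d)
F(Y, h) = (89 + h)/(Y + h) (F(Y, h) = ((8 + 9²) + h)/(h + Y) = ((8 + 81) + h)/(Y + h) = (89 + h)/(Y + h))
(l(-418) - F(504, -312)/27746)/(494995 - 1*77222) = ((-12 + 6*(-418)) - (89 - 312)/(504 - 312)/27746)/(494995 - 1*77222) = ((-12 - 2508) - -223/192/27746)/(494995 - 77222) = (-2520 - (1/192)*(-223)/27746)/417773 = (-2520 - (-223)/(192*27746))*(1/417773) = (-2520 - 1*(-223/5327232))*(1/417773) = (-2520 + 223/5327232)*(1/417773) = -13424624417/5327232*1/417773 = -13424624417/2225573694336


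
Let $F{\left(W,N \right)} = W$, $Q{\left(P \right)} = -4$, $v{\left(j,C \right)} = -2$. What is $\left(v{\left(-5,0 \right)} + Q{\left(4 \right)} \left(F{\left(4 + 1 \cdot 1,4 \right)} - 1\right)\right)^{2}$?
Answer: $324$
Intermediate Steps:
$\left(v{\left(-5,0 \right)} + Q{\left(4 \right)} \left(F{\left(4 + 1 \cdot 1,4 \right)} - 1\right)\right)^{2} = \left(-2 - 4 \left(\left(4 + 1 \cdot 1\right) - 1\right)\right)^{2} = \left(-2 - 4 \left(\left(4 + 1\right) - 1\right)\right)^{2} = \left(-2 - 4 \left(5 - 1\right)\right)^{2} = \left(-2 - 16\right)^{2} = \left(-18\right)^{2} = 324$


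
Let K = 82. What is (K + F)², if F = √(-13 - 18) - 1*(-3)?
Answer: (85 + I*√31)² ≈ 7194.0 + 946.52*I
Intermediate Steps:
F = 3 + I*√31 (F = √(-31) + 3 = I*√31 + 3 = 3 + I*√31 ≈ 3.0 + 5.5678*I)
(K + F)² = (82 + (3 + I*√31))² = (85 + I*√31)²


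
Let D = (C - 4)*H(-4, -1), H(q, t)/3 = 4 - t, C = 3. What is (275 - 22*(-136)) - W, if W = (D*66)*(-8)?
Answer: -4653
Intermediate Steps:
H(q, t) = 12 - 3*t (H(q, t) = 3*(4 - t) = 12 - 3*t)
D = -15 (D = (3 - 4)*(12 - 3*(-1)) = -(12 + 3) = -1*15 = -15)
W = 7920 (W = -15*66*(-8) = -990*(-8) = 7920)
(275 - 22*(-136)) - W = (275 - 22*(-136)) - 1*7920 = (275 + 2992) - 7920 = 3267 - 7920 = -4653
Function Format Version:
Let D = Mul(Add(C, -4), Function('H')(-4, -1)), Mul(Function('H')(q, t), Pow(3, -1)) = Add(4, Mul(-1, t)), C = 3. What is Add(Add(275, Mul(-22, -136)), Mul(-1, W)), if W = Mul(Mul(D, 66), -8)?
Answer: -4653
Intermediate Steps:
Function('H')(q, t) = Add(12, Mul(-3, t)) (Function('H')(q, t) = Mul(3, Add(4, Mul(-1, t))) = Add(12, Mul(-3, t)))
D = -15 (D = Mul(Add(3, -4), Add(12, Mul(-3, -1))) = Mul(-1, Add(12, 3)) = Mul(-1, 15) = -15)
W = 7920 (W = Mul(Mul(-15, 66), -8) = Mul(-990, -8) = 7920)
Add(Add(275, Mul(-22, -136)), Mul(-1, W)) = Add(Add(275, Mul(-22, -136)), Mul(-1, 7920)) = Add(Add(275, 2992), -7920) = Add(3267, -7920) = -4653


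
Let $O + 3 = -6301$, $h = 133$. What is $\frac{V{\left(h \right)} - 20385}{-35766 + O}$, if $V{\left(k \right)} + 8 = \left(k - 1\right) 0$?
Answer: $\frac{20393}{42070} \approx 0.48474$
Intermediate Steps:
$O = -6304$ ($O = -3 - 6301 = -6304$)
$V{\left(k \right)} = -8$ ($V{\left(k \right)} = -8 + \left(k - 1\right) 0 = -8 + \left(-1 + k\right) 0 = -8 + 0 = -8$)
$\frac{V{\left(h \right)} - 20385}{-35766 + O} = \frac{-8 - 20385}{-35766 - 6304} = - \frac{20393}{-42070} = \left(-20393\right) \left(- \frac{1}{42070}\right) = \frac{20393}{42070}$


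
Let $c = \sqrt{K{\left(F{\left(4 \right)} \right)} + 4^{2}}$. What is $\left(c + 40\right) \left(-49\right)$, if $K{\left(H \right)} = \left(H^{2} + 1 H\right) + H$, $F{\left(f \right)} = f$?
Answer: $-1960 - 98 \sqrt{10} \approx -2269.9$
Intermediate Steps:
$K{\left(H \right)} = H^{2} + 2 H$ ($K{\left(H \right)} = \left(H^{2} + H\right) + H = \left(H + H^{2}\right) + H = H^{2} + 2 H$)
$c = 2 \sqrt{10}$ ($c = \sqrt{4 \left(2 + 4\right) + 4^{2}} = \sqrt{4 \cdot 6 + 16} = \sqrt{24 + 16} = \sqrt{40} = 2 \sqrt{10} \approx 6.3246$)
$\left(c + 40\right) \left(-49\right) = \left(2 \sqrt{10} + 40\right) \left(-49\right) = \left(40 + 2 \sqrt{10}\right) \left(-49\right) = -1960 - 98 \sqrt{10}$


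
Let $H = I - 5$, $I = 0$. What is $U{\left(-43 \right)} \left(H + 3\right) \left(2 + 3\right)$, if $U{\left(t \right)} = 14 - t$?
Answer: $-570$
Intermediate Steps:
$H = -5$ ($H = 0 - 5 = -5$)
$U{\left(-43 \right)} \left(H + 3\right) \left(2 + 3\right) = \left(14 - -43\right) \left(-5 + 3\right) \left(2 + 3\right) = \left(14 + 43\right) \left(\left(-2\right) 5\right) = 57 \left(-10\right) = -570$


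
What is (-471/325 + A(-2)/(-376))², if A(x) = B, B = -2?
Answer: 7783297729/3733210000 ≈ 2.0849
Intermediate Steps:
A(x) = -2
(-471/325 + A(-2)/(-376))² = (-471/325 - 2/(-376))² = (-471*1/325 - 2*(-1/376))² = (-471/325 + 1/188)² = (-88223/61100)² = 7783297729/3733210000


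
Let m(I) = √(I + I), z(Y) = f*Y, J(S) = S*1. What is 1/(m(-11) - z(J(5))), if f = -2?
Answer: 5/61 - I*√22/122 ≈ 0.081967 - 0.038446*I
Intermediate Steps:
J(S) = S
z(Y) = -2*Y
m(I) = √2*√I (m(I) = √(2*I) = √2*√I)
1/(m(-11) - z(J(5))) = 1/(√2*√(-11) - (-2)*5) = 1/(√2*(I*√11) - 1*(-10)) = 1/(I*√22 + 10) = 1/(10 + I*√22)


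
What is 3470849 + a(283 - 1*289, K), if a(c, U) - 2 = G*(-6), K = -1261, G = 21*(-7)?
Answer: 3471733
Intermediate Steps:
G = -147
a(c, U) = 884 (a(c, U) = 2 - 147*(-6) = 2 + 882 = 884)
3470849 + a(283 - 1*289, K) = 3470849 + 884 = 3471733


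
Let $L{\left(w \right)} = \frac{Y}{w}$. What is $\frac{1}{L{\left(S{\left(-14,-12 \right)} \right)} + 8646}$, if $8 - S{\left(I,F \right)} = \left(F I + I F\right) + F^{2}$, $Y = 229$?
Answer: $\frac{472}{4080683} \approx 0.00011567$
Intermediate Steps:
$S{\left(I,F \right)} = 8 - F^{2} - 2 F I$ ($S{\left(I,F \right)} = 8 - \left(\left(F I + I F\right) + F^{2}\right) = 8 - \left(\left(F I + F I\right) + F^{2}\right) = 8 - \left(2 F I + F^{2}\right) = 8 - \left(F^{2} + 2 F I\right) = 8 - F^{2} - 2 F I$)
$L{\left(w \right)} = \frac{229}{w}$
$\frac{1}{L{\left(S{\left(-14,-12 \right)} \right)} + 8646} = \frac{1}{\frac{229}{8 - \left(-12\right)^{2} - \left(-24\right) \left(-14\right)} + 8646} = \frac{1}{\frac{229}{8 - 144 - 336} + 8646} = \frac{1}{\frac{229}{-472} + 8646} = \frac{1}{229 \left(- \frac{1}{472}\right) + 8646} = \frac{1}{- \frac{229}{472} + 8646} = \frac{1}{\frac{4080683}{472}} = \frac{472}{4080683}$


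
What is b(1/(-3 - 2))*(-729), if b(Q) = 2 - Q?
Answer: -8019/5 ≈ -1603.8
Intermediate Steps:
b(1/(-3 - 2))*(-729) = (2 - 1/(-3 - 2))*(-729) = (2 - 1/(-5))*(-729) = (2 - 1*(-⅕))*(-729) = (2 + ⅕)*(-729) = (11/5)*(-729) = -8019/5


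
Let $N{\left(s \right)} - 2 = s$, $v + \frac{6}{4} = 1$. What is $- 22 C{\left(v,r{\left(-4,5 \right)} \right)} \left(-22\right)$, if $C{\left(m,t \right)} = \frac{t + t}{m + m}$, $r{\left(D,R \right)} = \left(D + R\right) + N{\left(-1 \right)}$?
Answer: $-1936$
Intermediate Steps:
$v = - \frac{1}{2}$ ($v = - \frac{3}{2} + 1 = - \frac{1}{2} \approx -0.5$)
$N{\left(s \right)} = 2 + s$
$r{\left(D,R \right)} = 1 + D + R$ ($r{\left(D,R \right)} = \left(D + R\right) + \left(2 - 1\right) = \left(D + R\right) + 1 = 1 + D + R$)
$C{\left(m,t \right)} = \frac{t}{m}$ ($C{\left(m,t \right)} = \frac{2 t}{2 m} = 2 t \frac{1}{2 m} = \frac{t}{m}$)
$- 22 C{\left(v,r{\left(-4,5 \right)} \right)} \left(-22\right) = - 22 \frac{1 - 4 + 5}{- \frac{1}{2}} \left(-22\right) = - 22 \cdot 2 \left(-2\right) \left(-22\right) = \left(-22\right) \left(-4\right) \left(-22\right) = 88 \left(-22\right) = -1936$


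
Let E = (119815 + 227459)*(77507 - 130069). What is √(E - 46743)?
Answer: I*√18253462731 ≈ 1.3511e+5*I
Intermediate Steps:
E = -18253415988 (E = 347274*(-52562) = -18253415988)
√(E - 46743) = √(-18253415988 - 46743) = √(-18253462731) = I*√18253462731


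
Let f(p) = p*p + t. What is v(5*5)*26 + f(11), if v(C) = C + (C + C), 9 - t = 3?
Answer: 2077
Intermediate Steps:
t = 6 (t = 9 - 1*3 = 9 - 3 = 6)
f(p) = 6 + p**2 (f(p) = p*p + 6 = p**2 + 6 = 6 + p**2)
v(C) = 3*C (v(C) = C + 2*C = 3*C)
v(5*5)*26 + f(11) = (3*(5*5))*26 + (6 + 11**2) = (3*25)*26 + (6 + 121) = 75*26 + 127 = 1950 + 127 = 2077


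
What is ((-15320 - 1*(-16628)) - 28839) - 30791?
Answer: -58322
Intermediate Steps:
((-15320 - 1*(-16628)) - 28839) - 30791 = ((-15320 + 16628) - 28839) - 30791 = (1308 - 28839) - 30791 = -27531 - 30791 = -58322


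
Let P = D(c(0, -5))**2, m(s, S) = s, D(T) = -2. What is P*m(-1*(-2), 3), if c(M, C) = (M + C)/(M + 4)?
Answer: 8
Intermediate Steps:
c(M, C) = (C + M)/(4 + M)
P = 4 (P = (-2)**2 = 4)
P*m(-1*(-2), 3) = 4*(-1*(-2)) = 4*2 = 8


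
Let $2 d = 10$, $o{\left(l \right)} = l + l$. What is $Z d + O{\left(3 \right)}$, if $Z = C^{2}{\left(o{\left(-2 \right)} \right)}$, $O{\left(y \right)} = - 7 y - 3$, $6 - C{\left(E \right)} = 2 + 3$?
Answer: $-19$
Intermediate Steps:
$o{\left(l \right)} = 2 l$
$d = 5$ ($d = \frac{1}{2} \cdot 10 = 5$)
$C{\left(E \right)} = 1$ ($C{\left(E \right)} = 6 - \left(2 + 3\right) = 6 - 5 = 1$)
$O{\left(y \right)} = -3 - 7 y$
$Z = 1$ ($Z = 1^{2} = 1$)
$Z d + O{\left(3 \right)} = 1 \cdot 5 - 24 = 5 - 24 = -19$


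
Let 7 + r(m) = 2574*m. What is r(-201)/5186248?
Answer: -517381/5186248 ≈ -0.099760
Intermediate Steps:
r(m) = -7 + 2574*m
r(-201)/5186248 = (-7 + 2574*(-201))/5186248 = (-7 - 517374)*(1/5186248) = -517381*1/5186248 = -517381/5186248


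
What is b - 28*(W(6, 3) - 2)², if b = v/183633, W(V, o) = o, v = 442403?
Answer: -4699321/183633 ≈ -25.591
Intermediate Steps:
b = 442403/183633 ≈ 2.4092
b - 28*(W(6, 3) - 2)² = 442403/183633 - 28*(3 - 2)² = 442403/183633 - 28*1² = 442403/183633 - 28*1 = 442403/183633 - 28 = -4699321/183633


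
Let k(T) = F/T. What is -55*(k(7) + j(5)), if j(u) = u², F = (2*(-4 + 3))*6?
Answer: -8965/7 ≈ -1280.7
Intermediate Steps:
F = -12 (F = (2*(-1))*6 = -2*6 = -12)
k(T) = -12/T
-55*(k(7) + j(5)) = -55*(-12/7 + 5²) = -55*(-12*⅐ + 25) = -55*(-12/7 + 25) = -55*163/7 = -8965/7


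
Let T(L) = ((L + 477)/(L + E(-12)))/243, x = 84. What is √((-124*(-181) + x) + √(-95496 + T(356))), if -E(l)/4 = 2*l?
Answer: √(93201850368 + 678*I*√3555736361997)/2034 ≈ 150.1 + 1.0294*I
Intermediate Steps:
E(l) = -8*l
T(L) = (477 + L)/(243*(96 + L)) (T(L) = ((L + 477)/(L - 8*(-12)))/243 = ((477 + L)/(L + 96))*(1/243) = ((477 + L)/(96 + L))*(1/243) = (477 + L)/(243*(96 + L)))
√((-124*(-181) + x) + √(-95496 + T(356))) = √((-124*(-181) + 84) + √(-95496 + (477 + 356)/(243*(96 + 356)))) = √((22444 + 84) + √(-95496 + (1/243)*833/452)) = √(22528 + √(-95496 + (1/243)*(1/452)*833)) = √(22528 + √(-95496 + 833/109836)) = √(22528 + √(-10488897823/109836)) = √(22528 + I*√3555736361997/6102)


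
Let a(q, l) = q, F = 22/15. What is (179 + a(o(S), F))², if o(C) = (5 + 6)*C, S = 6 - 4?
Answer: 40401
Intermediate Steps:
F = 22/15 (F = 22*(1/15) = 22/15 ≈ 1.4667)
S = 2
o(C) = 11*C
(179 + a(o(S), F))² = (179 + 11*2)² = (179 + 22)² = 201² = 40401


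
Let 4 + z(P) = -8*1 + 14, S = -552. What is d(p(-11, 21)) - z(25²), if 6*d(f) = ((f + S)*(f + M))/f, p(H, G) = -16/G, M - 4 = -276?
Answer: -2077958/63 ≈ -32983.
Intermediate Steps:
M = -272 (M = 4 - 276 = -272)
d(f) = (-552 + f)*(-272 + f)/(6*f) (d(f) = (((f - 552)*(f - 272))/f)/6 = (((-552 + f)*(-272 + f))/f)/6 = ((-552 + f)*(-272 + f)/f)/6 = (-552 + f)*(-272 + f)/(6*f))
z(P) = 2 (z(P) = -4 + (-8*1 + 14) = -4 + (-8 + 14) = -4 + 6 = 2)
d(p(-11, 21)) - z(25²) = (150144 - (-16/21)*(824 - (-16)/21))/(6*((-16/21))) - 1*2 = (150144 - (-16*1/21)*(824 - (-16)/21))/(6*((-16*1/21))) - 2 = (150144 - 1*(-16/21)*(824 - 1*(-16/21)))/(6*(-16/21)) - 2 = (⅙)*(-21/16)*(150144 - 1*(-16/21)*(824 + 16/21)) - 2 = (⅙)*(-21/16)*(150144 - 1*(-16/21)*17320/21) - 2 = (⅙)*(-21/16)*(150144 + 277120/441) - 2 = (⅙)*(-21/16)*(66490624/441) - 2 = -2077832/63 - 2 = -2077958/63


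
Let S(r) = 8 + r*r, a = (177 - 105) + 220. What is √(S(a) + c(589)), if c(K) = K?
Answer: √85861 ≈ 293.02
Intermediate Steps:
a = 292 (a = 72 + 220 = 292)
S(r) = 8 + r²
√(S(a) + c(589)) = √((8 + 292²) + 589) = √((8 + 85264) + 589) = √(85272 + 589) = √85861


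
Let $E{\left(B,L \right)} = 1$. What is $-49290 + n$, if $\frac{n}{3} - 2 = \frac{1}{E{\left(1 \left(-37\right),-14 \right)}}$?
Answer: $-49281$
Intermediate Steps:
$n = 9$ ($n = 6 + \frac{3}{1} = 6 + 3 \cdot 1 = 6 + 3 = 9$)
$-49290 + n = -49290 + 9 = -49281$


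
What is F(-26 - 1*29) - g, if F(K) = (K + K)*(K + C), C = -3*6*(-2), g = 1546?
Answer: 544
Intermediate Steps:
C = 36 (C = -18*(-2) = 36)
F(K) = 2*K*(36 + K) (F(K) = (K + K)*(K + 36) = (2*K)*(36 + K) = 2*K*(36 + K))
F(-26 - 1*29) - g = 2*(-26 - 1*29)*(36 + (-26 - 1*29)) - 1*1546 = 2*(-26 - 29)*(36 + (-26 - 29)) - 1546 = 2*(-55)*(36 - 55) - 1546 = 2*(-55)*(-19) - 1546 = 2090 - 1546 = 544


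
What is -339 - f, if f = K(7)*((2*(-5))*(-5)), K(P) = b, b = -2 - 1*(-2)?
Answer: -339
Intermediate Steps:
b = 0 (b = -2 + 2 = 0)
K(P) = 0
f = 0 (f = 0*((2*(-5))*(-5)) = 0*(-10*(-5)) = 0*50 = 0)
-339 - f = -339 - 1*0 = -339 + 0 = -339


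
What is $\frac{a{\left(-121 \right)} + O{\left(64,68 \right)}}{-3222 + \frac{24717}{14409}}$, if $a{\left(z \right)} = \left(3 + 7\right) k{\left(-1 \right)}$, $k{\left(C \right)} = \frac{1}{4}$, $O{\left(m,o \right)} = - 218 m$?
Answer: $\frac{133998897}{30934054} \approx 4.3318$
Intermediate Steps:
$k{\left(C \right)} = \frac{1}{4}$
$a{\left(z \right)} = \frac{5}{2}$ ($a{\left(z \right)} = \left(3 + 7\right) \frac{1}{4} = 10 \cdot \frac{1}{4} = \frac{5}{2}$)
$\frac{a{\left(-121 \right)} + O{\left(64,68 \right)}}{-3222 + \frac{24717}{14409}} = \frac{\frac{5}{2} - 13952}{-3222 + \frac{24717}{14409}} = \frac{\frac{5}{2} - 13952}{-3222 + 24717 \cdot \frac{1}{14409}} = - \frac{27899}{2 \left(-3222 + \frac{8239}{4803}\right)} = - \frac{27899}{2 \left(- \frac{15467027}{4803}\right)} = \left(- \frac{27899}{2}\right) \left(- \frac{4803}{15467027}\right) = \frac{133998897}{30934054}$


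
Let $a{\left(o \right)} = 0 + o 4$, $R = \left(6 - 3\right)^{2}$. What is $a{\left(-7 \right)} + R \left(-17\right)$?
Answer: $-181$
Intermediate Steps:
$R = 9$ ($R = 3^{2} = 9$)
$a{\left(o \right)} = 4 o$ ($a{\left(o \right)} = 0 + 4 o = 4 o$)
$a{\left(-7 \right)} + R \left(-17\right) = 4 \left(-7\right) + 9 \left(-17\right) = -28 - 153 = -181$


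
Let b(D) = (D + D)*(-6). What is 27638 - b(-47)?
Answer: 27074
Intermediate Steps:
b(D) = -12*D (b(D) = (2*D)*(-6) = -12*D)
27638 - b(-47) = 27638 - (-12)*(-47) = 27638 - 1*564 = 27638 - 564 = 27074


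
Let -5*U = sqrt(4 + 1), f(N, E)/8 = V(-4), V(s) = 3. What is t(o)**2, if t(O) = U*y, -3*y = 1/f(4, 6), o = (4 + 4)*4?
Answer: 1/25920 ≈ 3.8580e-5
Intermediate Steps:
o = 32 (o = 8*4 = 32)
f(N, E) = 24 (f(N, E) = 8*3 = 24)
U = -sqrt(5)/5 (U = -sqrt(4 + 1)/5 = -sqrt(5)/5 ≈ -0.44721)
y = -1/72 (y = -1/(3*24) = -1/3*1/24 = -1/72 ≈ -0.013889)
t(O) = sqrt(5)/360 (t(O) = -sqrt(5)/5*(-1/72) = sqrt(5)/360)
t(o)**2 = (sqrt(5)/360)**2 = 1/25920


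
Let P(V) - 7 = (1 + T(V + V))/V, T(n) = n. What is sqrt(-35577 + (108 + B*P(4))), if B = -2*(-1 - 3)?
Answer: I*sqrt(35395) ≈ 188.14*I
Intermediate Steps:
B = 8 (B = -2*(-4) = 8)
P(V) = 7 + (1 + 2*V)/V (P(V) = 7 + (1 + (V + V))/V = 7 + (1 + 2*V)/V)
sqrt(-35577 + (108 + B*P(4))) = sqrt(-35577 + (108 + 8*(9 + 1/4))) = sqrt(-35577 + (108 + 8*(37/4))) = sqrt(-35577 + (108 + 74)) = sqrt(-35577 + 182) = sqrt(-35395) = I*sqrt(35395)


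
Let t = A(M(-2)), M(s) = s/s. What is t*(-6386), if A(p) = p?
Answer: -6386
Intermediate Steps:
M(s) = 1
t = 1
t*(-6386) = 1*(-6386) = -6386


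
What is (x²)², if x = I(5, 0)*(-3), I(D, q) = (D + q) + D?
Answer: 810000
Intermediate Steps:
I(D, q) = q + 2*D
x = -30 (x = (0 + 2*5)*(-3) = (0 + 10)*(-3) = 10*(-3) = -30)
(x²)² = ((-30)²)² = 900² = 810000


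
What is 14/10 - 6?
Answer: -23/5 ≈ -4.6000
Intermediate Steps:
14/10 - 6 = 14*(⅒) - 6 = 7/5 - 6 = -23/5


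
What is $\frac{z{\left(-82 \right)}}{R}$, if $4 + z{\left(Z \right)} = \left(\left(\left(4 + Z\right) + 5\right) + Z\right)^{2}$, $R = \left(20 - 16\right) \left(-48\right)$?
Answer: $- \frac{8007}{64} \approx -125.11$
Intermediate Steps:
$R = -192$ ($R = 4 \left(-48\right) = -192$)
$z{\left(Z \right)} = -4 + \left(9 + 2 Z\right)^{2}$ ($z{\left(Z \right)} = -4 + \left(\left(\left(4 + Z\right) + 5\right) + Z\right)^{2} = -4 + \left(\left(9 + Z\right) + Z\right)^{2} = -4 + \left(9 + 2 Z\right)^{2}$)
$\frac{z{\left(-82 \right)}}{R} = \frac{-4 + \left(9 + 2 \left(-82\right)\right)^{2}}{-192} = \left(-4 + \left(9 - 164\right)^{2}\right) \left(- \frac{1}{192}\right) = \left(-4 + \left(-155\right)^{2}\right) \left(- \frac{1}{192}\right) = \left(-4 + 24025\right) \left(- \frac{1}{192}\right) = 24021 \left(- \frac{1}{192}\right) = - \frac{8007}{64}$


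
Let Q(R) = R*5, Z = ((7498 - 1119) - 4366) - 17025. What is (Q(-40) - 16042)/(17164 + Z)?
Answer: -8121/1076 ≈ -7.5474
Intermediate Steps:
Z = -15012 (Z = (6379 - 4366) - 17025 = 2013 - 17025 = -15012)
Q(R) = 5*R
(Q(-40) - 16042)/(17164 + Z) = (5*(-40) - 16042)/(17164 - 15012) = (-200 - 16042)/2152 = -16242*1/2152 = -8121/1076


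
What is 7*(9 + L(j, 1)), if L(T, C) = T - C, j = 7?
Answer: 105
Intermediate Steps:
7*(9 + L(j, 1)) = 7*(9 + (7 - 1*1)) = 7*(9 + (7 - 1)) = 7*(9 + 6) = 7*15 = 105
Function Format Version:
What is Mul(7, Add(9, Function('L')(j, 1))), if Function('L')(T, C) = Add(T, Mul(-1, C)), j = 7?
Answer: 105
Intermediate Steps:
Mul(7, Add(9, Function('L')(j, 1))) = Mul(7, Add(9, Add(7, Mul(-1, 1)))) = Mul(7, Add(9, Add(7, -1))) = Mul(7, Add(9, 6)) = Mul(7, 15) = 105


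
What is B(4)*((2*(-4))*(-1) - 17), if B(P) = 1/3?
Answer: -3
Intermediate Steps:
B(P) = 1/3
B(4)*((2*(-4))*(-1) - 17) = ((2*(-4))*(-1) - 17)/3 = (-8*(-1) - 17)/3 = (8 - 17)/3 = (1/3)*(-9) = -3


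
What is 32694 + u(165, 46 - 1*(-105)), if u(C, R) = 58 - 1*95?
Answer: 32657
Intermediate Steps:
u(C, R) = -37 (u(C, R) = 58 - 95 = -37)
32694 + u(165, 46 - 1*(-105)) = 32694 - 37 = 32657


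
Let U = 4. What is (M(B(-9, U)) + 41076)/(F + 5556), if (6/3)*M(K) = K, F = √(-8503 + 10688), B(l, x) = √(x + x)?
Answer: 228218256/30866951 - 41076*√2185/30866951 - √4370/30866951 + 5556*√2/30866951 ≈ 7.3317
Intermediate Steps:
B(l, x) = √2*√x (B(l, x) = √(2*x) = √2*√x)
F = √2185 ≈ 46.744
M(K) = K/2
(M(B(-9, U)) + 41076)/(F + 5556) = ((√2*√4)/2 + 41076)/(√2185 + 5556) = ((√2*2)/2 + 41076)/(5556 + √2185) = ((2*√2)/2 + 41076)/(5556 + √2185) = (√2 + 41076)/(5556 + √2185) = (41076 + √2)/(5556 + √2185)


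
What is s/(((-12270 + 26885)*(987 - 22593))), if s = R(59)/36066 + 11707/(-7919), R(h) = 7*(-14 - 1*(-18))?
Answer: 42200293/9018649580882526 ≈ 4.6792e-9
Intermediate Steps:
R(h) = 28 (R(h) = 7*(-14 + 18) = 7*4 = 28)
s = -211001465/142803327 (s = 28/36066 + 11707/(-7919) = 28*(1/36066) + 11707*(-1/7919) = 14/18033 - 11707/7919 = -211001465/142803327 ≈ -1.4776)
s/(((-12270 + 26885)*(987 - 22593))) = -211001465*1/((-12270 + 26885)*(987 - 22593))/142803327 = -211001465/(142803327*(14615*(-21606))) = -211001465/142803327/(-315771690) = -211001465/142803327*(-1/315771690) = 42200293/9018649580882526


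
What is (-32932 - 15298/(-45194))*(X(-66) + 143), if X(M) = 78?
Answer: -164458642855/22597 ≈ -7.2779e+6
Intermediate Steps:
(-32932 - 15298/(-45194))*(X(-66) + 143) = (-32932 - 15298/(-45194))*(78 + 143) = (-32932 - 15298*(-1/45194))*221 = (-32932 + 7649/22597)*221 = -744156755/22597*221 = -164458642855/22597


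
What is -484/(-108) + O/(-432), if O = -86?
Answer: 337/72 ≈ 4.6806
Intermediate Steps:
-484/(-108) + O/(-432) = -484/(-108) - 86/(-432) = -484*(-1/108) - 86*(-1/432) = 121/27 + 43/216 = 337/72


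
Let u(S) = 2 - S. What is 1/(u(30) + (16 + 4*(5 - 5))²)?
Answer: 1/228 ≈ 0.0043860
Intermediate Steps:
1/(u(30) + (16 + 4*(5 - 5))²) = 1/((2 - 1*30) + (16 + 4*(5 - 5))²) = 1/((2 - 30) + (16 + 4*0)²) = 1/(-28 + (16 + 0)²) = 1/(-28 + 16²) = 1/(-28 + 256) = 1/228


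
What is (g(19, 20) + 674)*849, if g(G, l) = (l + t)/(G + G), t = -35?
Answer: 21731853/38 ≈ 5.7189e+5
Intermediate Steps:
g(G, l) = (-35 + l)/(2*G) (g(G, l) = (l - 35)/(G + G) = (-35 + l)/((2*G)) = (-35 + l)*(1/(2*G)) = (-35 + l)/(2*G))
(g(19, 20) + 674)*849 = ((½)*(-35 + 20)/19 + 674)*849 = ((½)*(1/19)*(-15) + 674)*849 = (-15/38 + 674)*849 = (25597/38)*849 = 21731853/38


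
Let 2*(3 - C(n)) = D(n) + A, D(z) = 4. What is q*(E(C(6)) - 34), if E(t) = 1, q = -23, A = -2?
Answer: 759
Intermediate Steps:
C(n) = 2 (C(n) = 3 - (4 - 2)/2 = 3 - 1/2*2 = 3 - 1 = 2)
q*(E(C(6)) - 34) = -23*(1 - 34) = -23*(-33) = 759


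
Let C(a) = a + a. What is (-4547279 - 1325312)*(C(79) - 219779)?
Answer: 1289744308011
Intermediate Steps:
C(a) = 2*a
(-4547279 - 1325312)*(C(79) - 219779) = (-4547279 - 1325312)*(2*79 - 219779) = -5872591*(158 - 219779) = -5872591*(-219621) = 1289744308011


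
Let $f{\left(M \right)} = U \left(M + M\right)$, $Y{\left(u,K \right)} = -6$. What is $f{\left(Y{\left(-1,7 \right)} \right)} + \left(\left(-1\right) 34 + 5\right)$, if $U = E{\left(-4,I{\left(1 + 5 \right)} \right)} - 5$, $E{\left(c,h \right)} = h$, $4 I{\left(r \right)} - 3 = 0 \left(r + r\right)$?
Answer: $22$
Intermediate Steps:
$I{\left(r \right)} = \frac{3}{4}$ ($I{\left(r \right)} = \frac{3}{4} + \frac{0 \left(r + r\right)}{4} = \frac{3}{4} + \frac{0 \cdot 2 r}{4} = \frac{3}{4} + \frac{1}{4} \cdot 0 = \frac{3}{4} + 0 = \frac{3}{4}$)
$U = - \frac{17}{4}$ ($U = \frac{3}{4} - 5 = - \frac{17}{4} \approx -4.25$)
$f{\left(M \right)} = - \frac{17 M}{2}$ ($f{\left(M \right)} = - \frac{17 \left(M + M\right)}{4} = - \frac{17 \cdot 2 M}{4} = - \frac{17 M}{2}$)
$f{\left(Y{\left(-1,7 \right)} \right)} + \left(\left(-1\right) 34 + 5\right) = \left(- \frac{17}{2}\right) \left(-6\right) + \left(\left(-1\right) 34 + 5\right) = 51 + \left(-34 + 5\right) = 51 - 29 = 22$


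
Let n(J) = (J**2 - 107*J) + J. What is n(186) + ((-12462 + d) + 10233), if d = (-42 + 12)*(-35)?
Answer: 13701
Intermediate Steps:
n(J) = J**2 - 106*J
d = 1050 (d = -30*(-35) = 1050)
n(186) + ((-12462 + d) + 10233) = 186*(-106 + 186) + ((-12462 + 1050) + 10233) = 186*80 + (-11412 + 10233) = 14880 - 1179 = 13701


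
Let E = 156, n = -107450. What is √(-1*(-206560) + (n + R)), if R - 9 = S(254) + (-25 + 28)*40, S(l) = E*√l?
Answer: √(99239 + 156*√254) ≈ 318.94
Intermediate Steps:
S(l) = 156*√l
R = 129 + 156*√254 (R = 9 + (156*√254 + (-25 + 28)*40) = 9 + (156*√254 + 3*40) = 9 + (156*√254 + 120) = 9 + (120 + 156*√254) = 129 + 156*√254 ≈ 2615.2)
√(-1*(-206560) + (n + R)) = √(-1*(-206560) + (-107450 + (129 + 156*√254))) = √(206560 + (-107321 + 156*√254)) = √(99239 + 156*√254)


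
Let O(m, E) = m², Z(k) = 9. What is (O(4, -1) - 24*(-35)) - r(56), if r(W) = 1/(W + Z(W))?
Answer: 55639/65 ≈ 855.98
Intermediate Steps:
r(W) = 1/(9 + W) (r(W) = 1/(W + 9) = 1/(9 + W))
(O(4, -1) - 24*(-35)) - r(56) = (4² - 24*(-35)) - 1/(9 + 56) = (16 + 840) - 1/65 = 856 - 1*1/65 = 856 - 1/65 = 55639/65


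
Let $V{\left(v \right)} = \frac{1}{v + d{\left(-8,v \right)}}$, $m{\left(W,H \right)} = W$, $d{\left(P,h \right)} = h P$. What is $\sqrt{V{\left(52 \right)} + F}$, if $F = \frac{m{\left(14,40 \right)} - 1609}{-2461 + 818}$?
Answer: $\frac{\sqrt{86558607681}}{299026} \approx 0.98389$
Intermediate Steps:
$d{\left(P,h \right)} = P h$
$V{\left(v \right)} = - \frac{1}{7 v}$ ($V{\left(v \right)} = \frac{1}{v - 8 v} = \frac{1}{\left(-7\right) v} = - \frac{1}{7 v}$)
$F = \frac{1595}{1643}$ ($F = \frac{14 - 1609}{-2461 + 818} = - \frac{1595}{-1643} = \left(-1595\right) \left(- \frac{1}{1643}\right) = \frac{1595}{1643} \approx 0.97079$)
$\sqrt{V{\left(52 \right)} + F} = \sqrt{- \frac{1}{7 \cdot 52} + \frac{1595}{1643}} = \sqrt{\left(- \frac{1}{7}\right) \frac{1}{52} + \frac{1595}{1643}} = \sqrt{- \frac{1}{364} + \frac{1595}{1643}} = \sqrt{\frac{578937}{598052}} = \frac{\sqrt{86558607681}}{299026}$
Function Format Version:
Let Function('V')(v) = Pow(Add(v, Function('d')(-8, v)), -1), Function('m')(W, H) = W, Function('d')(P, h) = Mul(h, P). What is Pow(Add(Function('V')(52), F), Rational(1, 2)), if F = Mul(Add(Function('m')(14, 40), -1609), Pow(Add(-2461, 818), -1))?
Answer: Mul(Rational(1, 299026), Pow(86558607681, Rational(1, 2))) ≈ 0.98389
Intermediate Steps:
Function('d')(P, h) = Mul(P, h)
Function('V')(v) = Mul(Rational(-1, 7), Pow(v, -1)) (Function('V')(v) = Pow(Add(v, Mul(-8, v)), -1) = Pow(Mul(-7, v), -1) = Mul(Rational(-1, 7), Pow(v, -1)))
F = Rational(1595, 1643) (F = Mul(Add(14, -1609), Pow(Add(-2461, 818), -1)) = Mul(-1595, Pow(-1643, -1)) = Mul(-1595, Rational(-1, 1643)) = Rational(1595, 1643) ≈ 0.97079)
Pow(Add(Function('V')(52), F), Rational(1, 2)) = Pow(Add(Mul(Rational(-1, 7), Pow(52, -1)), Rational(1595, 1643)), Rational(1, 2)) = Pow(Add(Mul(Rational(-1, 7), Rational(1, 52)), Rational(1595, 1643)), Rational(1, 2)) = Pow(Add(Rational(-1, 364), Rational(1595, 1643)), Rational(1, 2)) = Pow(Rational(578937, 598052), Rational(1, 2)) = Mul(Rational(1, 299026), Pow(86558607681, Rational(1, 2)))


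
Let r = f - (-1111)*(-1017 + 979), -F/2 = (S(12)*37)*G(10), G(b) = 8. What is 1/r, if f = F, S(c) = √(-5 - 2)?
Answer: I/(2*(-21109*I + 296*√7)) ≈ -2.3654e-5 + 8.7756e-7*I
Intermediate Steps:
S(c) = I*√7 (S(c) = √(-7) = I*√7)
F = -592*I*√7 (F = -2*(I*√7)*37*8 = -2*37*I*√7*8 = -592*I*√7 ≈ -1566.3*I)
f = -592*I*√7 ≈ -1566.3*I
r = -42218 - 592*I*√7 (r = -592*I*√7 - (-1111)*(-1017 + 979) = -592*I*√7 - (-1111)*(-38) = -592*I*√7 - 1*42218 = -592*I*√7 - 42218 = -42218 - 592*I*√7 ≈ -42218.0 - 1566.3*I)
1/r = 1/(-42218 - 592*I*√7)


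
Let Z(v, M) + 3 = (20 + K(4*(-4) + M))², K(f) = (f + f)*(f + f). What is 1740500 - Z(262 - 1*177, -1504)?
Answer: -85407538483897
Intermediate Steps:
K(f) = 4*f² (K(f) = (2*f)*(2*f) = 4*f²)
Z(v, M) = -3 + (20 + 4*(-16 + M)²)² (Z(v, M) = -3 + (20 + 4*(4*(-4) + M)²)² = -3 + (20 + 4*(-16 + M)²)²)
1740500 - Z(262 - 1*177, -1504) = 1740500 - (-3 + 16*(5 + (-16 - 1504)²)²) = 1740500 - (-3 + 16*(5 + (-1520)²)²) = 1740500 - (-3 + 16*(5 + 2310400)²) = 1740500 - (-3 + 16*2310405²) = 1740500 - (-3 + 16*5337971264025) = 1740500 - (-3 + 85407540224400) = 1740500 - 1*85407540224397 = 1740500 - 85407540224397 = -85407538483897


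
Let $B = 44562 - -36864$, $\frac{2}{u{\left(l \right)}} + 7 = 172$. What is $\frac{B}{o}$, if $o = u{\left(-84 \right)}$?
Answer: $6717645$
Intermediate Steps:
$u{\left(l \right)} = \frac{2}{165}$ ($u{\left(l \right)} = \frac{2}{-7 + 172} = \frac{2}{165}$)
$o = \frac{2}{165} \approx 0.012121$
$B = 81426$ ($B = 44562 + 36864 = 81426$)
$\frac{B}{o} = \frac{81426}{\frac{2}{165}} = 81426 \cdot \frac{165}{2} = 6717645$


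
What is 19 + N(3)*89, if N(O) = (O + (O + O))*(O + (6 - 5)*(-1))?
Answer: 1621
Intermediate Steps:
N(O) = 3*O*(-1 + O) (N(O) = (O + 2*O)*(O + 1*(-1)) = (3*O)*(O - 1) = (3*O)*(-1 + O) = 3*O*(-1 + O))
19 + N(3)*89 = 19 + (3*3*(-1 + 3))*89 = 19 + (3*3*2)*89 = 19 + 18*89 = 19 + 1602 = 1621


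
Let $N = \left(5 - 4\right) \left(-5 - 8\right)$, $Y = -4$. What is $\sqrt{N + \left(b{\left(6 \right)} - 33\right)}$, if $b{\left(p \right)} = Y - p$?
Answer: $2 i \sqrt{14} \approx 7.4833 i$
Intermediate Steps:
$b{\left(p \right)} = -4 - p$
$N = -13$ ($N = 1 \left(-13\right) = -13$)
$\sqrt{N + \left(b{\left(6 \right)} - 33\right)} = \sqrt{-13 - 43} = \sqrt{-56} = 2 i \sqrt{14}$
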